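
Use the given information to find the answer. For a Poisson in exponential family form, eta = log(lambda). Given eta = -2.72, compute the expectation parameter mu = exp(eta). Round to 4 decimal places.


Expectation parameter for Poisson exponential family:
mu = exp(eta).
eta = -2.72.
mu = exp(-2.72) = 0.0659

0.0659


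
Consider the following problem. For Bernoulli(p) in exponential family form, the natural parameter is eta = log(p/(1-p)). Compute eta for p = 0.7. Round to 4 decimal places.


Natural parameter for Bernoulli: eta = log(p/(1-p)).
p = 0.7, 1-p = 0.3.
p/(1-p) = 2.333333.
eta = log(2.333333) = 0.8473

0.8473


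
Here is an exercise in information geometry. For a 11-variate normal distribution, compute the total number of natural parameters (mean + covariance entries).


Exponential family dimension calculation:
For 11-dim MVN: mean has 11 params, covariance has 11*12/2 = 66 unique entries.
Total dim = 11 + 66 = 77.

77


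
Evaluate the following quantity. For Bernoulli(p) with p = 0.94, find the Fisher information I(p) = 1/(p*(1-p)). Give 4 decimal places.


For Bernoulli(p), Fisher information is I(p) = 1/(p*(1-p)).
p = 0.94, 1-p = 0.06.
p*(1-p) = 0.0564.
I(p) = 1/0.0564 = 17.7305

17.7305


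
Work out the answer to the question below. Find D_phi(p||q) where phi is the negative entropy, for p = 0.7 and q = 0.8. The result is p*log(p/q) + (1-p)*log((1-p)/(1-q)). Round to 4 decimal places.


Bregman divergence with negative entropy generator:
D = p*log(p/q) + (1-p)*log((1-p)/(1-q)).
p = 0.7, q = 0.8.
p*log(p/q) = 0.7*log(0.7/0.8) = -0.093472.
(1-p)*log((1-p)/(1-q)) = 0.3*log(0.3/0.2) = 0.12164.
D = -0.093472 + 0.12164 = 0.0282

0.0282


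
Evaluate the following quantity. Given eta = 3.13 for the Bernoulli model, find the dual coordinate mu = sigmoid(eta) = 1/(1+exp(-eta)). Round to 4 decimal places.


Dual coordinate (expectation parameter) for Bernoulli:
mu = 1/(1+exp(-eta)).
eta = 3.13.
exp(-eta) = exp(-3.13) = 0.043718.
mu = 1/(1+0.043718) = 0.9581

0.9581


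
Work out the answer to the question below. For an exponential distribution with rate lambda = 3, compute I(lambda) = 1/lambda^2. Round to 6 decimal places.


Fisher information for exponential: I(lambda) = 1/lambda^2.
lambda = 3, lambda^2 = 9.
I = 1/9 = 0.111111

0.111111


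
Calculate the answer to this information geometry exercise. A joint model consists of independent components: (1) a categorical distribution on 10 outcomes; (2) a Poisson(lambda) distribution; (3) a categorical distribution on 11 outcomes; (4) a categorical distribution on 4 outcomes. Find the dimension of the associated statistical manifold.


The dimension of a statistical manifold equals the number of free
(independent) real parameters of the model. For a product of independent
blocks the parameter counts add.
- categorical on 10 outcomes (probabilities sum to 1): 10-1 = 9.
- Poisson (lambda): 1.
- categorical on 11 outcomes (probabilities sum to 1): 11-1 = 10.
- categorical on 4 outcomes (probabilities sum to 1): 4-1 = 3.
Total = 9 + 1 + 10 + 3 = 23.
Dimension = 23

23


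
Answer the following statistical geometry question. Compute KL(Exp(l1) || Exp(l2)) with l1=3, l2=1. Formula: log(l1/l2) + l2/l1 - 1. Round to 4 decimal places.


KL divergence for exponential family:
KL = log(l1/l2) + l2/l1 - 1.
log(3/1) = 1.098612.
1/3 = 0.333333.
KL = 1.098612 + 0.333333 - 1 = 0.4319

0.4319


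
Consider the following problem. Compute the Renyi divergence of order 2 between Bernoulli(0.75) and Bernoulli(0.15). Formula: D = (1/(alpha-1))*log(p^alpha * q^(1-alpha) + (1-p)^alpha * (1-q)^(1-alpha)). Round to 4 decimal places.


Renyi divergence of order alpha between Bernoulli distributions:
D = (1/(alpha-1))*log(p^alpha * q^(1-alpha) + (1-p)^alpha * (1-q)^(1-alpha)).
alpha = 2, p = 0.75, q = 0.15.
p^alpha * q^(1-alpha) = 0.75^2 * 0.15^-1 = 3.75.
(1-p)^alpha * (1-q)^(1-alpha) = 0.25^2 * 0.85^-1 = 0.073529.
sum = 3.75 + 0.073529 = 3.823529.
D = (1/1)*log(3.823529) = 1.3412

1.3412


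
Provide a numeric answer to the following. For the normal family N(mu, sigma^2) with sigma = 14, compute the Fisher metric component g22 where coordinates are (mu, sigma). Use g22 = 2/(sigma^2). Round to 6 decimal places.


For the 2-parameter normal family, the Fisher metric has:
  g11 = 1/sigma^2, g22 = 2/sigma^2.
sigma = 14, sigma^2 = 196.
g22 = 0.010204

0.010204


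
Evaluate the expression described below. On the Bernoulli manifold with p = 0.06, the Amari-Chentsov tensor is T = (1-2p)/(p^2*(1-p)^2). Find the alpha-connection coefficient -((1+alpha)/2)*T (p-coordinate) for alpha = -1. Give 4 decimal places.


Skewness (Amari-Chentsov) tensor: T = (1-2p)/(p^2*(1-p)^2).
p = 0.06, 1-2p = 0.88, p^2 = 0.0036, (1-p)^2 = 0.8836.
T = 0.88/(0.0036 * 0.8836) = 276.646044.
In the p-coordinate, Gamma^(alpha) = Gamma^(0) - (alpha/2)*T with Gamma^(0) = (1/2)*g'(p) = -T/2,
so Gamma^(alpha) = -((1+alpha)/2)*T.
alpha = -1, -(1+alpha)/2 = 0.0.
Gamma = 0.0 * 276.646044 = 0.0000

0.0000


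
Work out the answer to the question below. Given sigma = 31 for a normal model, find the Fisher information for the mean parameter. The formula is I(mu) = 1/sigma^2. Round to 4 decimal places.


The Fisher information for the mean of a normal distribution is I(mu) = 1/sigma^2.
sigma = 31, so sigma^2 = 961.
I(mu) = 1/961 = 0.0010

0.0010


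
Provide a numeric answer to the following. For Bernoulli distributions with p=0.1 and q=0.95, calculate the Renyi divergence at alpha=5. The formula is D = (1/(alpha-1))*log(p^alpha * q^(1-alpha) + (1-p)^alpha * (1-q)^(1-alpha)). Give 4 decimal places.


Renyi divergence of order alpha between Bernoulli distributions:
D = (1/(alpha-1))*log(p^alpha * q^(1-alpha) + (1-p)^alpha * (1-q)^(1-alpha)).
alpha = 5, p = 0.1, q = 0.95.
p^alpha * q^(1-alpha) = 0.1^5 * 0.95^-4 = 1.2e-05.
(1-p)^alpha * (1-q)^(1-alpha) = 0.9^5 * 0.05^-4 = 94478.4.
sum = 1.2e-05 + 94478.4 = 94478.400012.
D = (1/4)*log(94478.400012) = 2.8640

2.8640


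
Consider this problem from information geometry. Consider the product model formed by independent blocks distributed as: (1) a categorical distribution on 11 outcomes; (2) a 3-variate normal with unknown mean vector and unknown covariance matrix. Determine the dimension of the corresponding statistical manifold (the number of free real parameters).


The dimension of a statistical manifold equals the number of free
(independent) real parameters of the model. For a product of independent
blocks the parameter counts add.
- categorical on 11 outcomes (probabilities sum to 1): 11-1 = 10.
- 3-variate normal: 3 (mean) + 3*4/2 = 6 (symmetric covariance) = 9.
Total = 10 + 9 = 19.
Dimension = 19

19


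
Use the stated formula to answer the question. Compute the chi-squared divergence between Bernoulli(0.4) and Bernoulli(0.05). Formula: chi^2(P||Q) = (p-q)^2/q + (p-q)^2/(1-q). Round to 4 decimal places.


Chi-squared divergence between Bernoulli distributions:
chi^2 = (p-q)^2/q + (p-q)^2/(1-q).
p = 0.4, q = 0.05, p-q = 0.35.
(p-q)^2 = 0.1225.
term1 = 0.1225/0.05 = 2.45.
term2 = 0.1225/0.95 = 0.128947.
chi^2 = 2.45 + 0.128947 = 2.5789

2.5789


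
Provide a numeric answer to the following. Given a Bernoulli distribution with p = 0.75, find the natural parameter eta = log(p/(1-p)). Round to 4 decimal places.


Natural parameter for Bernoulli: eta = log(p/(1-p)).
p = 0.75, 1-p = 0.25.
p/(1-p) = 3.0.
eta = log(3.0) = 1.0986

1.0986


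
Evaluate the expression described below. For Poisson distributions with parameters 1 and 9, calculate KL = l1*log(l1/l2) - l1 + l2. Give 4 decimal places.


KL divergence for Poisson:
KL = l1*log(l1/l2) - l1 + l2.
l1 = 1, l2 = 9.
log(1/9) = -2.197225.
l1*log(l1/l2) = 1 * -2.197225 = -2.197225.
KL = -2.197225 - 1 + 9 = 5.8028

5.8028


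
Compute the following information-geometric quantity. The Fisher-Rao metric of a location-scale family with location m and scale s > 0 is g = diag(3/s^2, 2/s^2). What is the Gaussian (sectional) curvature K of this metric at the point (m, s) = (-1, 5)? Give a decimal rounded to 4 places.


The metric has the form g = (A dm^2 + B ds^2)/s^2 with A = 3, B = 2.
Substitute u = sqrt(A/B)*m: g = B*(du^2 + ds^2)/s^2, i.e. B times the
Poincare upper half-plane metric, which has constant Gaussian curvature -1.
Scaling a 2D metric by a constant c divides the Gaussian curvature by c,
so K = -1/B = -1/(2) = -0.5000 everywhere (the point (m, s) = (-1, 5) is irrelevant:
the curvature is constant).
The requested Gaussian curvature is K = -0.5000.

-0.5000


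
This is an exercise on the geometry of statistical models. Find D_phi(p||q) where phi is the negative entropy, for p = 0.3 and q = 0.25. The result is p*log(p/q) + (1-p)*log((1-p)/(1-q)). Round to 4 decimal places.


Bregman divergence with negative entropy generator:
D = p*log(p/q) + (1-p)*log((1-p)/(1-q)).
p = 0.3, q = 0.25.
p*log(p/q) = 0.3*log(0.3/0.25) = 0.054696.
(1-p)*log((1-p)/(1-q)) = 0.7*log(0.7/0.75) = -0.048295.
D = 0.054696 + -0.048295 = 0.0064

0.0064


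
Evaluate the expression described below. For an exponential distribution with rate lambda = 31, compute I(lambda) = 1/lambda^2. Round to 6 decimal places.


Fisher information for exponential: I(lambda) = 1/lambda^2.
lambda = 31, lambda^2 = 961.
I = 1/961 = 0.001041

0.001041


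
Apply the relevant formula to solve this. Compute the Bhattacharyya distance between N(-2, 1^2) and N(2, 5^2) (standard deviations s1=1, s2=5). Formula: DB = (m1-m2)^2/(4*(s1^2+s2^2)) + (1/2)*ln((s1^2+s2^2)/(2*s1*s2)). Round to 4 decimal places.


Bhattacharyya distance between two Gaussians:
DB = (m1-m2)^2/(4*(s1^2+s2^2)) + (1/2)*ln((s1^2+s2^2)/(2*s1*s2)).
(m1-m2)^2 = (-4)^2 = 16.
s1^2+s2^2 = 1 + 25 = 26.
term1 = 16/104 = 0.153846.
term2 = 0.5*ln(26/10.0) = 0.477756.
DB = 0.153846 + 0.477756 = 0.6316

0.6316


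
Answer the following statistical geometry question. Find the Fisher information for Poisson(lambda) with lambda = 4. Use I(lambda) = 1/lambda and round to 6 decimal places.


Fisher information for Poisson: I(lambda) = 1/lambda.
lambda = 4.
I(lambda) = 1/4 = 0.250000

0.250000


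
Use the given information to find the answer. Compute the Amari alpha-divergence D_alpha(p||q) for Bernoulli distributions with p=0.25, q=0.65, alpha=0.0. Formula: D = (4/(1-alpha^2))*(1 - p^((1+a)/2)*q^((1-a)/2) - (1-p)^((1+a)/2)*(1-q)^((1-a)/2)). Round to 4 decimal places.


Amari alpha-divergence:
D = (4/(1-alpha^2))*(1 - p^((1+a)/2)*q^((1-a)/2) - (1-p)^((1+a)/2)*(1-q)^((1-a)/2)).
alpha = 0.0, p = 0.25, q = 0.65.
e1 = (1+alpha)/2 = 0.5, e2 = (1-alpha)/2 = 0.5.
t1 = p^e1 * q^e2 = 0.25^0.5 * 0.65^0.5 = 0.403113.
t2 = (1-p)^e1 * (1-q)^e2 = 0.75^0.5 * 0.35^0.5 = 0.512348.
4/(1-alpha^2) = 4.0.
D = 4.0*(1 - 0.403113 - 0.512348) = 0.3382

0.3382


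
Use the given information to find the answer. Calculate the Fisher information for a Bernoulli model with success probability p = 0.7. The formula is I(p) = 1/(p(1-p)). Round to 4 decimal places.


For Bernoulli(p), Fisher information is I(p) = 1/(p*(1-p)).
p = 0.7, 1-p = 0.3.
p*(1-p) = 0.21.
I(p) = 1/0.21 = 4.7619

4.7619


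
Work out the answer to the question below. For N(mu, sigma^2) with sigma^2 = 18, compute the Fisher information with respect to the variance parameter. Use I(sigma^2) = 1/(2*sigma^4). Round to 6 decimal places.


Fisher information for variance: I(sigma^2) = 1/(2*sigma^4).
sigma^2 = 18, so sigma^4 = 324.
I = 1/(2*324) = 1/648 = 0.001543

0.001543


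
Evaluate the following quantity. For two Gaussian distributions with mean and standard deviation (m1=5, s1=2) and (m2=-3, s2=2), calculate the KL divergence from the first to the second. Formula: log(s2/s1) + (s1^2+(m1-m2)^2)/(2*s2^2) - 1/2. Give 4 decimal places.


KL divergence between normal distributions:
KL = log(s2/s1) + (s1^2 + (m1-m2)^2)/(2*s2^2) - 1/2.
log(2/2) = 0.0.
(2^2 + (5--3)^2)/(2*2^2) = (4 + 64)/8 = 8.5.
KL = 0.0 + 8.5 - 0.5 = 8.0000

8.0000


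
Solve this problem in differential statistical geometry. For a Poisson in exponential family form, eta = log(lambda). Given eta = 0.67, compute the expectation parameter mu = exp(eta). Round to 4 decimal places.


Expectation parameter for Poisson exponential family:
mu = exp(eta).
eta = 0.67.
mu = exp(0.67) = 1.9542

1.9542


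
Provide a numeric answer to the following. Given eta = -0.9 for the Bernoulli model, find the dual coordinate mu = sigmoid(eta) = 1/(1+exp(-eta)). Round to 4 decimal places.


Dual coordinate (expectation parameter) for Bernoulli:
mu = 1/(1+exp(-eta)).
eta = -0.9.
exp(-eta) = exp(0.9) = 2.459603.
mu = 1/(1+2.459603) = 0.2891

0.2891


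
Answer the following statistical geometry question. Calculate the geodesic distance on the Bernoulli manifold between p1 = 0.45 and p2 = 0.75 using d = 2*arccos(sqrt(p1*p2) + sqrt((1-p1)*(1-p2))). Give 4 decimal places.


Geodesic distance on Bernoulli manifold:
d(p1,p2) = 2*arccos(sqrt(p1*p2) + sqrt((1-p1)*(1-p2))).
sqrt(p1*p2) = sqrt(0.45*0.75) = 0.580948.
sqrt((1-p1)*(1-p2)) = sqrt(0.55*0.25) = 0.37081.
arg = 0.580948 + 0.37081 = 0.951757.
d = 2*arccos(0.951757) = 0.6238

0.6238


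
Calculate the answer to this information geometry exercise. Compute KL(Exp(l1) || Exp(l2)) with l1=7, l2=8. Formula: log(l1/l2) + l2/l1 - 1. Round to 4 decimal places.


KL divergence for exponential family:
KL = log(l1/l2) + l2/l1 - 1.
log(7/8) = -0.133531.
8/7 = 1.142857.
KL = -0.133531 + 1.142857 - 1 = 0.0093

0.0093


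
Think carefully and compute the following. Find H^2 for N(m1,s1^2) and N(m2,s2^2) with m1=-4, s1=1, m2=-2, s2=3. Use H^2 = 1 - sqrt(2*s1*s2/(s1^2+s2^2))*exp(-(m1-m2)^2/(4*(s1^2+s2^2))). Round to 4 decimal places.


Squared Hellinger distance for Gaussians:
H^2 = 1 - sqrt(2*s1*s2/(s1^2+s2^2)) * exp(-(m1-m2)^2/(4*(s1^2+s2^2))).
s1^2 = 1, s2^2 = 9, s1^2+s2^2 = 10.
sqrt(2*1*3/(10)) = 0.774597.
(m1-m2)^2 = (-2)^2 = 4.
exp(-4/(4*10)) = exp(-0.1) = 0.904837.
H^2 = 1 - 0.774597*0.904837 = 0.2991

0.2991


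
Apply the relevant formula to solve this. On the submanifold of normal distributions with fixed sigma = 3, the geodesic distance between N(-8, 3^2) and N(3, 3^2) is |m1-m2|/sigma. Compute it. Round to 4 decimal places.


On the fixed-variance normal subfamily, geodesic distance = |m1-m2|/sigma.
|-8 - 3| = 11.
sigma = 3.
d = 11/3 = 3.6667

3.6667


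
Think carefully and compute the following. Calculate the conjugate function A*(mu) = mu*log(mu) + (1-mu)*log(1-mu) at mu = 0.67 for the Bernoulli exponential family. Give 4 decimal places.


Legendre transform for Bernoulli:
A*(mu) = mu*log(mu) + (1-mu)*log(1-mu).
mu = 0.67, 1-mu = 0.33.
mu*log(mu) = 0.67*log(0.67) = -0.26832.
(1-mu)*log(1-mu) = 0.33*log(0.33) = -0.365859.
A* = -0.26832 + -0.365859 = -0.6342

-0.6342


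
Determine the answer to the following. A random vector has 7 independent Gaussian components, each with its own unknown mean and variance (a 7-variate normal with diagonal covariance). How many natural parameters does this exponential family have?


Exponential family dimension calculation:
Each univariate normal has two natural parameters (mu/sigma^2 and -1/(2 sigma^2)).
With 7 independent components, dim = 2 * 7 = 14.

14


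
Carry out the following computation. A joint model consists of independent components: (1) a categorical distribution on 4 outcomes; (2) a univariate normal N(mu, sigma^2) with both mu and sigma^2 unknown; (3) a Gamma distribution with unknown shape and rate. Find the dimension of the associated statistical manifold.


The dimension of a statistical manifold equals the number of free
(independent) real parameters of the model. For a product of independent
blocks the parameter counts add.
- categorical on 4 outcomes (probabilities sum to 1): 4-1 = 3.
- normal (mu, sigma^2): 2.
- Gamma (shape, rate): 2.
Total = 3 + 2 + 2 = 7.
Dimension = 7

7


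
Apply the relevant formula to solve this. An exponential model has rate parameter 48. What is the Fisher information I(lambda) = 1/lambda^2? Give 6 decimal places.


Fisher information for exponential: I(lambda) = 1/lambda^2.
lambda = 48, lambda^2 = 2304.
I = 1/2304 = 0.000434

0.000434


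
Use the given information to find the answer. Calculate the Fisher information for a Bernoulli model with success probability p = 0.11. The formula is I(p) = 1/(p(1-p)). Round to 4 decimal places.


For Bernoulli(p), Fisher information is I(p) = 1/(p*(1-p)).
p = 0.11, 1-p = 0.89.
p*(1-p) = 0.0979.
I(p) = 1/0.0979 = 10.2145

10.2145


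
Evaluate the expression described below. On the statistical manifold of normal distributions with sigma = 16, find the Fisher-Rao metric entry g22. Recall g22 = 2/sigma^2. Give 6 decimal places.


For the 2-parameter normal family, the Fisher metric has:
  g11 = 1/sigma^2, g22 = 2/sigma^2.
sigma = 16, sigma^2 = 256.
g22 = 0.007813

0.007813


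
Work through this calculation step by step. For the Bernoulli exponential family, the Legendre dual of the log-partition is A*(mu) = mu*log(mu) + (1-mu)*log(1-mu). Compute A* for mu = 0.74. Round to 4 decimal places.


Legendre transform for Bernoulli:
A*(mu) = mu*log(mu) + (1-mu)*log(1-mu).
mu = 0.74, 1-mu = 0.26.
mu*log(mu) = 0.74*log(0.74) = -0.222818.
(1-mu)*log(1-mu) = 0.26*log(0.26) = -0.350239.
A* = -0.222818 + -0.350239 = -0.5731

-0.5731


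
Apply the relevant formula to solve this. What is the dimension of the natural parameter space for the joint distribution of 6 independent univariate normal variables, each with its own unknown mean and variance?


Exponential family dimension calculation:
Each univariate normal has two natural parameters (mu/sigma^2 and -1/(2 sigma^2)).
With 6 independent components, dim = 2 * 6 = 12.

12


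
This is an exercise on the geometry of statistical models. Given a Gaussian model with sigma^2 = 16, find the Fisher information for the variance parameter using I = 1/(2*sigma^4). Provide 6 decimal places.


Fisher information for variance: I(sigma^2) = 1/(2*sigma^4).
sigma^2 = 16, so sigma^4 = 256.
I = 1/(2*256) = 1/512 = 0.001953

0.001953


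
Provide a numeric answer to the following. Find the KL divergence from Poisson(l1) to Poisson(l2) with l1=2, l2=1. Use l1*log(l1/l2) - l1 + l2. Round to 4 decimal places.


KL divergence for Poisson:
KL = l1*log(l1/l2) - l1 + l2.
l1 = 2, l2 = 1.
log(2/1) = 0.693147.
l1*log(l1/l2) = 2 * 0.693147 = 1.386294.
KL = 1.386294 - 2 + 1 = 0.3863

0.3863


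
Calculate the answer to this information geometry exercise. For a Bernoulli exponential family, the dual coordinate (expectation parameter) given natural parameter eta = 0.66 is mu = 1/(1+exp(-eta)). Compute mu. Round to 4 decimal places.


Dual coordinate (expectation parameter) for Bernoulli:
mu = 1/(1+exp(-eta)).
eta = 0.66.
exp(-eta) = exp(-0.66) = 0.516851.
mu = 1/(1+0.516851) = 0.6593

0.6593


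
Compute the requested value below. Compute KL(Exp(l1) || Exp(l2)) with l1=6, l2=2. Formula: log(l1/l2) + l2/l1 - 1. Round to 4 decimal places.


KL divergence for exponential family:
KL = log(l1/l2) + l2/l1 - 1.
log(6/2) = 1.098612.
2/6 = 0.333333.
KL = 1.098612 + 0.333333 - 1 = 0.4319

0.4319


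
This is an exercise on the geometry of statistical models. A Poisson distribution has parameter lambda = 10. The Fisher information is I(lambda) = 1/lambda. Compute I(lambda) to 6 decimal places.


Fisher information for Poisson: I(lambda) = 1/lambda.
lambda = 10.
I(lambda) = 1/10 = 0.100000

0.100000


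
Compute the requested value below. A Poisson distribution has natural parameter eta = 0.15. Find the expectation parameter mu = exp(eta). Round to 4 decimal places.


Expectation parameter for Poisson exponential family:
mu = exp(eta).
eta = 0.15.
mu = exp(0.15) = 1.1618

1.1618


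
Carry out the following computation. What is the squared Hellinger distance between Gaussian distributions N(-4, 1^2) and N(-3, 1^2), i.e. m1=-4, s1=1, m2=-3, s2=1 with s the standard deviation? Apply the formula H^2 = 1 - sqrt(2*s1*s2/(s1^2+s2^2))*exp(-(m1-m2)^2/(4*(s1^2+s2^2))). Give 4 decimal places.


Squared Hellinger distance for Gaussians:
H^2 = 1 - sqrt(2*s1*s2/(s1^2+s2^2)) * exp(-(m1-m2)^2/(4*(s1^2+s2^2))).
s1^2 = 1, s2^2 = 1, s1^2+s2^2 = 2.
sqrt(2*1*1/(2)) = 1.0.
(m1-m2)^2 = (-1)^2 = 1.
exp(-1/(4*2)) = exp(-0.125) = 0.882497.
H^2 = 1 - 1.0*0.882497 = 0.1175

0.1175


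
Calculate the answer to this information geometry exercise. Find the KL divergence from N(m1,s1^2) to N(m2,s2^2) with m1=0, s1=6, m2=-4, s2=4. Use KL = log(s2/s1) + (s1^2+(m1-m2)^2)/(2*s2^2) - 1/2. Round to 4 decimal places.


KL divergence between normal distributions:
KL = log(s2/s1) + (s1^2 + (m1-m2)^2)/(2*s2^2) - 1/2.
log(4/6) = -0.405465.
(6^2 + (0--4)^2)/(2*4^2) = (36 + 16)/32 = 1.625.
KL = -0.405465 + 1.625 - 0.5 = 0.7195

0.7195


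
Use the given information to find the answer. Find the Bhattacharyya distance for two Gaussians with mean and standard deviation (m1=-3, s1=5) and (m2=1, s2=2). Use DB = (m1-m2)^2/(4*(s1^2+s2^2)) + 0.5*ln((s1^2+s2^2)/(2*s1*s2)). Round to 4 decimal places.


Bhattacharyya distance between two Gaussians:
DB = (m1-m2)^2/(4*(s1^2+s2^2)) + (1/2)*ln((s1^2+s2^2)/(2*s1*s2)).
(m1-m2)^2 = (-4)^2 = 16.
s1^2+s2^2 = 25 + 4 = 29.
term1 = 16/116 = 0.137931.
term2 = 0.5*ln(29/20.0) = 0.185782.
DB = 0.137931 + 0.185782 = 0.3237

0.3237


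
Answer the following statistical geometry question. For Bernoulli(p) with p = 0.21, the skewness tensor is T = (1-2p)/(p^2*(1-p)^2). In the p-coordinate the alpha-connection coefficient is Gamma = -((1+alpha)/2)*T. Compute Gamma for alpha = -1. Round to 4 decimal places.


Skewness (Amari-Chentsov) tensor: T = (1-2p)/(p^2*(1-p)^2).
p = 0.21, 1-2p = 0.58, p^2 = 0.0441, (1-p)^2 = 0.6241.
T = 0.58/(0.0441 * 0.6241) = 21.07343.
In the p-coordinate, Gamma^(alpha) = Gamma^(0) - (alpha/2)*T with Gamma^(0) = (1/2)*g'(p) = -T/2,
so Gamma^(alpha) = -((1+alpha)/2)*T.
alpha = -1, -(1+alpha)/2 = 0.0.
Gamma = 0.0 * 21.07343 = 0.0000

0.0000


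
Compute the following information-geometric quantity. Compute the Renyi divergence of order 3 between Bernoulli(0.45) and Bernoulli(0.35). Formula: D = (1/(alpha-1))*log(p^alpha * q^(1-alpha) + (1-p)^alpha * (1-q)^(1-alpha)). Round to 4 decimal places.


Renyi divergence of order alpha between Bernoulli distributions:
D = (1/(alpha-1))*log(p^alpha * q^(1-alpha) + (1-p)^alpha * (1-q)^(1-alpha)).
alpha = 3, p = 0.45, q = 0.35.
p^alpha * q^(1-alpha) = 0.45^3 * 0.35^-2 = 0.743878.
(1-p)^alpha * (1-q)^(1-alpha) = 0.55^3 * 0.65^-2 = 0.393787.
sum = 0.743878 + 0.393787 = 1.137665.
D = (1/2)*log(1.137665) = 0.0645

0.0645


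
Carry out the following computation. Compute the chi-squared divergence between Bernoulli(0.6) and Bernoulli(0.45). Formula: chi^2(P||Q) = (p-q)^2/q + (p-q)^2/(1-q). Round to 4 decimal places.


Chi-squared divergence between Bernoulli distributions:
chi^2 = (p-q)^2/q + (p-q)^2/(1-q).
p = 0.6, q = 0.45, p-q = 0.15.
(p-q)^2 = 0.0225.
term1 = 0.0225/0.45 = 0.05.
term2 = 0.0225/0.55 = 0.040909.
chi^2 = 0.05 + 0.040909 = 0.0909

0.0909


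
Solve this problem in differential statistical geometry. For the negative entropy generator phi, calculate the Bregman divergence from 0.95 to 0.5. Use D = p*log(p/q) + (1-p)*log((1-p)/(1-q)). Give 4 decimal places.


Bregman divergence with negative entropy generator:
D = p*log(p/q) + (1-p)*log((1-p)/(1-q)).
p = 0.95, q = 0.5.
p*log(p/q) = 0.95*log(0.95/0.5) = 0.609761.
(1-p)*log((1-p)/(1-q)) = 0.05*log(0.05/0.5) = -0.115129.
D = 0.609761 + -0.115129 = 0.4946

0.4946


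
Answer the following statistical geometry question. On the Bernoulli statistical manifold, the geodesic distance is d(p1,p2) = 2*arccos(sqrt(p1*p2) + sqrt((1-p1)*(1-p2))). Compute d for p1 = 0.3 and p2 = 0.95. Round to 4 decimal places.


Geodesic distance on Bernoulli manifold:
d(p1,p2) = 2*arccos(sqrt(p1*p2) + sqrt((1-p1)*(1-p2))).
sqrt(p1*p2) = sqrt(0.3*0.95) = 0.533854.
sqrt((1-p1)*(1-p2)) = sqrt(0.7*0.05) = 0.187083.
arg = 0.533854 + 0.187083 = 0.720937.
d = 2*arccos(0.720937) = 1.5313

1.5313


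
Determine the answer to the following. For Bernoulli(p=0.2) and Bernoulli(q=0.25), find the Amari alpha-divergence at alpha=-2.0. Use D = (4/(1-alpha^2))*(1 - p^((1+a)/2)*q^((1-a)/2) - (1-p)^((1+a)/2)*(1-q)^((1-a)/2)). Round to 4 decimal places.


Amari alpha-divergence:
D = (4/(1-alpha^2))*(1 - p^((1+a)/2)*q^((1-a)/2) - (1-p)^((1+a)/2)*(1-q)^((1-a)/2)).
alpha = -2.0, p = 0.2, q = 0.25.
e1 = (1+alpha)/2 = -0.5, e2 = (1-alpha)/2 = 1.5.
t1 = p^e1 * q^e2 = 0.2^-0.5 * 0.25^1.5 = 0.279508.
t2 = (1-p)^e1 * (1-q)^e2 = 0.8^-0.5 * 0.75^1.5 = 0.726184.
4/(1-alpha^2) = -1.333333.
D = -1.333333*(1 - 0.279508 - 0.726184) = 0.0076

0.0076


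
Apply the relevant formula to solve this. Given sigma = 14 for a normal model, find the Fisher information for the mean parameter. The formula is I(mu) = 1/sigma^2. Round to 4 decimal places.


The Fisher information for the mean of a normal distribution is I(mu) = 1/sigma^2.
sigma = 14, so sigma^2 = 196.
I(mu) = 1/196 = 0.0051

0.0051


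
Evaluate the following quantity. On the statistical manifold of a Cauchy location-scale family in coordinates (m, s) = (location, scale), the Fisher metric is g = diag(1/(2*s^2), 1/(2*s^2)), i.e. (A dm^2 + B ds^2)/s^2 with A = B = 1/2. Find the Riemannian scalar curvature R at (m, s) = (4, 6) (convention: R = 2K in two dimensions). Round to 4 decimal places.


The metric has the form g = (A dm^2 + B ds^2)/s^2 with A = 1/2, B = 1/2.
Substitute u = sqrt(A/B)*m: g = B*(du^2 + ds^2)/s^2, i.e. B times the
Poincare upper half-plane metric, which has constant Gaussian curvature -1.
Scaling a 2D metric by a constant c divides the Gaussian curvature by c,
so K = -1/B = -1/(1/2) = -2.0000 everywhere (the point (m, s) = (4, 6) is irrelevant:
the curvature is constant).
Scalar curvature in dimension 2: R = 2K = -2/(1/2) = -4.0000.

-4.0000


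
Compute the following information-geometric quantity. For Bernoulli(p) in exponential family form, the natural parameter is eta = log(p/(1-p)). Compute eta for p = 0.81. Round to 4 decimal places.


Natural parameter for Bernoulli: eta = log(p/(1-p)).
p = 0.81, 1-p = 0.19.
p/(1-p) = 4.263158.
eta = log(4.263158) = 1.4500

1.4500


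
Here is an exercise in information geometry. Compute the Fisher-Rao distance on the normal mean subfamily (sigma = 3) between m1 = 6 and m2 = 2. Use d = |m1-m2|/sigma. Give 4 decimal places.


On the fixed-variance normal subfamily, geodesic distance = |m1-m2|/sigma.
|6 - 2| = 4.
sigma = 3.
d = 4/3 = 1.3333

1.3333


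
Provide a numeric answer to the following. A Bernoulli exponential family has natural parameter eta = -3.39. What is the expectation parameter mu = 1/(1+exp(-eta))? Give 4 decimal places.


Dual coordinate (expectation parameter) for Bernoulli:
mu = 1/(1+exp(-eta)).
eta = -3.39.
exp(-eta) = exp(3.39) = 29.665952.
mu = 1/(1+29.665952) = 0.0326

0.0326


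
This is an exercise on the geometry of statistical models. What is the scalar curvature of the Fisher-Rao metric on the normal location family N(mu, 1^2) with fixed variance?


This family has a single free parameter, so its statistical manifold
is 1-dimensional. The Riemann curvature tensor of any 1-dimensional
Riemannian manifold vanishes identically, so R = 0.

0


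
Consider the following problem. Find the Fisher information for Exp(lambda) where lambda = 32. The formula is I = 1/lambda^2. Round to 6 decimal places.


Fisher information for exponential: I(lambda) = 1/lambda^2.
lambda = 32, lambda^2 = 1024.
I = 1/1024 = 0.000977

0.000977


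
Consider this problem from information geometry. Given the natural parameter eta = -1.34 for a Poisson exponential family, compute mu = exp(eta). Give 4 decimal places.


Expectation parameter for Poisson exponential family:
mu = exp(eta).
eta = -1.34.
mu = exp(-1.34) = 0.2618

0.2618


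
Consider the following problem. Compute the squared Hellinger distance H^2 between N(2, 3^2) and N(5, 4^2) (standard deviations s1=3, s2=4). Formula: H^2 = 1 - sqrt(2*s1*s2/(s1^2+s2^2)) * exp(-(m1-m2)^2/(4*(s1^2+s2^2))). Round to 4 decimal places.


Squared Hellinger distance for Gaussians:
H^2 = 1 - sqrt(2*s1*s2/(s1^2+s2^2)) * exp(-(m1-m2)^2/(4*(s1^2+s2^2))).
s1^2 = 9, s2^2 = 16, s1^2+s2^2 = 25.
sqrt(2*3*4/(25)) = 0.979796.
(m1-m2)^2 = (-3)^2 = 9.
exp(-9/(4*25)) = exp(-0.09) = 0.913931.
H^2 = 1 - 0.979796*0.913931 = 0.1045

0.1045


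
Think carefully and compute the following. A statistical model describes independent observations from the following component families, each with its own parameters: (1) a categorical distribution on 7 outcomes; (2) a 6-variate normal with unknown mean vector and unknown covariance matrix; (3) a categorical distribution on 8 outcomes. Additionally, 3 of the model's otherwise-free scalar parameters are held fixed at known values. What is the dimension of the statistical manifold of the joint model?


The dimension of a statistical manifold equals the number of free
(independent) real parameters of the model. For a product of independent
blocks the parameter counts add.
- categorical on 7 outcomes (probabilities sum to 1): 7-1 = 6.
- 6-variate normal: 6 (mean) + 6*7/2 = 21 (symmetric covariance) = 27.
- categorical on 8 outcomes (probabilities sum to 1): 8-1 = 7.
Total = 6 + 27 + 7 = 40.
3 parameter(s) fixed at known values: 40 - 3 = 37.
Dimension = 37

37


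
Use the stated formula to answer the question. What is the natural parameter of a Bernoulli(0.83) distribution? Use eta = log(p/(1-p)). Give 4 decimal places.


Natural parameter for Bernoulli: eta = log(p/(1-p)).
p = 0.83, 1-p = 0.17.
p/(1-p) = 4.882353.
eta = log(4.882353) = 1.5856

1.5856


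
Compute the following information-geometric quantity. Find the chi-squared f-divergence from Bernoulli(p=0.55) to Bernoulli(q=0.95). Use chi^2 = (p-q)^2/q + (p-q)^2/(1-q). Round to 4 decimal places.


Chi-squared divergence between Bernoulli distributions:
chi^2 = (p-q)^2/q + (p-q)^2/(1-q).
p = 0.55, q = 0.95, p-q = -0.4.
(p-q)^2 = 0.16.
term1 = 0.16/0.95 = 0.168421.
term2 = 0.16/0.05 = 3.2.
chi^2 = 0.168421 + 3.2 = 3.3684

3.3684


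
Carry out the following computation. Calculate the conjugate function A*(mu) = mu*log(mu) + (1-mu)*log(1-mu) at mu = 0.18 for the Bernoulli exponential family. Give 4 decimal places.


Legendre transform for Bernoulli:
A*(mu) = mu*log(mu) + (1-mu)*log(1-mu).
mu = 0.18, 1-mu = 0.82.
mu*log(mu) = 0.18*log(0.18) = -0.308664.
(1-mu)*log(1-mu) = 0.82*log(0.82) = -0.16273.
A* = -0.308664 + -0.16273 = -0.4714

-0.4714


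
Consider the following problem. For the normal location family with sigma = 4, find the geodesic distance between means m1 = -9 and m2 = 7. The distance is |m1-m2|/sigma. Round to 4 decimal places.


On the fixed-variance normal subfamily, geodesic distance = |m1-m2|/sigma.
|-9 - 7| = 16.
sigma = 4.
d = 16/4 = 4.0000

4.0000


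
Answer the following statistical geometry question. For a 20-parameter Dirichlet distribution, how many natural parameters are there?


Exponential family dimension calculation:
Dirichlet with 20 components has 20 natural parameters.

20


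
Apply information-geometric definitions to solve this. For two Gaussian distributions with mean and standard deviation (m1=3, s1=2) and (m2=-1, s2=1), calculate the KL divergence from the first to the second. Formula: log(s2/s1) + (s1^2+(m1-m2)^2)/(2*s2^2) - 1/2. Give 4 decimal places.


KL divergence between normal distributions:
KL = log(s2/s1) + (s1^2 + (m1-m2)^2)/(2*s2^2) - 1/2.
log(1/2) = -0.693147.
(2^2 + (3--1)^2)/(2*1^2) = (4 + 16)/2 = 10.0.
KL = -0.693147 + 10.0 - 0.5 = 8.8069

8.8069


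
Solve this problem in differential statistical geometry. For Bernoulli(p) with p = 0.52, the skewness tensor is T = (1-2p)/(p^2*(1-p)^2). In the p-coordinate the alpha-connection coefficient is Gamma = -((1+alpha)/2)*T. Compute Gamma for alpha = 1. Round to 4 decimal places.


Skewness (Amari-Chentsov) tensor: T = (1-2p)/(p^2*(1-p)^2).
p = 0.52, 1-2p = -0.04, p^2 = 0.2704, (1-p)^2 = 0.2304.
T = -0.04/(0.2704 * 0.2304) = -0.642053.
In the p-coordinate, Gamma^(alpha) = Gamma^(0) - (alpha/2)*T with Gamma^(0) = (1/2)*g'(p) = -T/2,
so Gamma^(alpha) = -((1+alpha)/2)*T.
alpha = 1, -(1+alpha)/2 = -1.0.
Gamma = -1.0 * -0.642053 = 0.6421

0.6421


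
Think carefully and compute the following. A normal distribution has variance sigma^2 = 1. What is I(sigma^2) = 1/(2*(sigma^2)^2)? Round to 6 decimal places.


Fisher information for variance: I(sigma^2) = 1/(2*sigma^4).
sigma^2 = 1, so sigma^4 = 1.
I = 1/(2*1) = 1/2 = 0.500000

0.500000


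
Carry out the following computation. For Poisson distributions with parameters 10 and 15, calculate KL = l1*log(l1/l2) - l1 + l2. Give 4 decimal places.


KL divergence for Poisson:
KL = l1*log(l1/l2) - l1 + l2.
l1 = 10, l2 = 15.
log(10/15) = -0.405465.
l1*log(l1/l2) = 10 * -0.405465 = -4.054651.
KL = -4.054651 - 10 + 15 = 0.9453

0.9453


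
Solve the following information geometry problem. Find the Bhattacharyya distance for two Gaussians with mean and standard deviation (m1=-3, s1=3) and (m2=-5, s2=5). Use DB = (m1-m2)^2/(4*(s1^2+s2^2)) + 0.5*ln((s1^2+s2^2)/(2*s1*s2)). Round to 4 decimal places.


Bhattacharyya distance between two Gaussians:
DB = (m1-m2)^2/(4*(s1^2+s2^2)) + (1/2)*ln((s1^2+s2^2)/(2*s1*s2)).
(m1-m2)^2 = (2)^2 = 4.
s1^2+s2^2 = 9 + 25 = 34.
term1 = 4/136 = 0.029412.
term2 = 0.5*ln(34/30.0) = 0.062582.
DB = 0.029412 + 0.062582 = 0.0920

0.0920


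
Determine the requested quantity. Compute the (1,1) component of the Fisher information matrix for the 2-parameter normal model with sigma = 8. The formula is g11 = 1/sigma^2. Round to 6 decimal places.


For the 2-parameter normal family, the Fisher metric has:
  g11 = 1/sigma^2, g22 = 2/sigma^2.
sigma = 8, sigma^2 = 64.
g11 = 0.015625

0.015625


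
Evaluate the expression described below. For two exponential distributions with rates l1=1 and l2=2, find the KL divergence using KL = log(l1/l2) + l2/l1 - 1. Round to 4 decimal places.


KL divergence for exponential family:
KL = log(l1/l2) + l2/l1 - 1.
log(1/2) = -0.693147.
2/1 = 2.0.
KL = -0.693147 + 2.0 - 1 = 0.3069

0.3069


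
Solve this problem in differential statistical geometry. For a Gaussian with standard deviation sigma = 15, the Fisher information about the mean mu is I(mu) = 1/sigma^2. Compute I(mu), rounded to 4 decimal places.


The Fisher information for the mean of a normal distribution is I(mu) = 1/sigma^2.
sigma = 15, so sigma^2 = 225.
I(mu) = 1/225 = 0.0044

0.0044


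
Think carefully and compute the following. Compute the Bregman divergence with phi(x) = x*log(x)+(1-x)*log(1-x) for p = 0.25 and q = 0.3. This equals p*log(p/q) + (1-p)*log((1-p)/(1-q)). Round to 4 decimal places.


Bregman divergence with negative entropy generator:
D = p*log(p/q) + (1-p)*log((1-p)/(1-q)).
p = 0.25, q = 0.3.
p*log(p/q) = 0.25*log(0.25/0.3) = -0.04558.
(1-p)*log((1-p)/(1-q)) = 0.75*log(0.75/0.7) = 0.051745.
D = -0.04558 + 0.051745 = 0.0062

0.0062


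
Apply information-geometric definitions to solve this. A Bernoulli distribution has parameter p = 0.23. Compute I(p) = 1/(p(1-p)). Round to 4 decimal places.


For Bernoulli(p), Fisher information is I(p) = 1/(p*(1-p)).
p = 0.23, 1-p = 0.77.
p*(1-p) = 0.1771.
I(p) = 1/0.1771 = 5.6465

5.6465


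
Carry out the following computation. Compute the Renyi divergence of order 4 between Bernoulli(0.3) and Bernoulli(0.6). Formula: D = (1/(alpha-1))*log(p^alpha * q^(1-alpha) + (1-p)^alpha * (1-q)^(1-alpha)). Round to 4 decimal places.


Renyi divergence of order alpha between Bernoulli distributions:
D = (1/(alpha-1))*log(p^alpha * q^(1-alpha) + (1-p)^alpha * (1-q)^(1-alpha)).
alpha = 4, p = 0.3, q = 0.6.
p^alpha * q^(1-alpha) = 0.3^4 * 0.6^-3 = 0.0375.
(1-p)^alpha * (1-q)^(1-alpha) = 0.7^4 * 0.4^-3 = 3.751562.
sum = 0.0375 + 3.751562 = 3.789062.
D = (1/3)*log(3.789062) = 0.4440

0.4440


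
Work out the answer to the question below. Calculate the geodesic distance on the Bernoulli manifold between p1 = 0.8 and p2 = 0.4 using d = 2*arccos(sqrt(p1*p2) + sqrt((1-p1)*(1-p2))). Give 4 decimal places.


Geodesic distance on Bernoulli manifold:
d(p1,p2) = 2*arccos(sqrt(p1*p2) + sqrt((1-p1)*(1-p2))).
sqrt(p1*p2) = sqrt(0.8*0.4) = 0.565685.
sqrt((1-p1)*(1-p2)) = sqrt(0.2*0.6) = 0.34641.
arg = 0.565685 + 0.34641 = 0.912096.
d = 2*arccos(0.912096) = 0.8449

0.8449


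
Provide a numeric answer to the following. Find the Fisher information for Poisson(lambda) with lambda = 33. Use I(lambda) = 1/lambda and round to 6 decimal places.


Fisher information for Poisson: I(lambda) = 1/lambda.
lambda = 33.
I(lambda) = 1/33 = 0.030303

0.030303


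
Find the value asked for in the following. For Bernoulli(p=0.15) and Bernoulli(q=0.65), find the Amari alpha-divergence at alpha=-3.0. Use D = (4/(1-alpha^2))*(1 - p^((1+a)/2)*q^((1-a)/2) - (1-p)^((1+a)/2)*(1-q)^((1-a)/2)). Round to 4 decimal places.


Amari alpha-divergence:
D = (4/(1-alpha^2))*(1 - p^((1+a)/2)*q^((1-a)/2) - (1-p)^((1+a)/2)*(1-q)^((1-a)/2)).
alpha = -3.0, p = 0.15, q = 0.65.
e1 = (1+alpha)/2 = -1.0, e2 = (1-alpha)/2 = 2.0.
t1 = p^e1 * q^e2 = 0.15^-1.0 * 0.65^2.0 = 2.816667.
t2 = (1-p)^e1 * (1-q)^e2 = 0.85^-1.0 * 0.35^2.0 = 0.144118.
4/(1-alpha^2) = -0.5.
D = -0.5*(1 - 2.816667 - 0.144118) = 0.9804

0.9804


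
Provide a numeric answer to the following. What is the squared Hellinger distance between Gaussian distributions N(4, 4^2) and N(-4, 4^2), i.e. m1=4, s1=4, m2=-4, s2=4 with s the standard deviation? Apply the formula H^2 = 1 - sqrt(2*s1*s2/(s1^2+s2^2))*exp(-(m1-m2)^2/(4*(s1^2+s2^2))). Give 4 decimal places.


Squared Hellinger distance for Gaussians:
H^2 = 1 - sqrt(2*s1*s2/(s1^2+s2^2)) * exp(-(m1-m2)^2/(4*(s1^2+s2^2))).
s1^2 = 16, s2^2 = 16, s1^2+s2^2 = 32.
sqrt(2*4*4/(32)) = 1.0.
(m1-m2)^2 = (8)^2 = 64.
exp(-64/(4*32)) = exp(-0.5) = 0.606531.
H^2 = 1 - 1.0*0.606531 = 0.3935

0.3935


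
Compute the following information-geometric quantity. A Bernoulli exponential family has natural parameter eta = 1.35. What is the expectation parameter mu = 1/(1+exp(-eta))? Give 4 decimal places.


Dual coordinate (expectation parameter) for Bernoulli:
mu = 1/(1+exp(-eta)).
eta = 1.35.
exp(-eta) = exp(-1.35) = 0.25924.
mu = 1/(1+0.25924) = 0.7941

0.7941


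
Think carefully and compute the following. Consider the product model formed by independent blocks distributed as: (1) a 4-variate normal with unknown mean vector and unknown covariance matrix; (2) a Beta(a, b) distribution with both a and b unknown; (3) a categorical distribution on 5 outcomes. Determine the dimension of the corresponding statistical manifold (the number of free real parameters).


The dimension of a statistical manifold equals the number of free
(independent) real parameters of the model. For a product of independent
blocks the parameter counts add.
- 4-variate normal: 4 (mean) + 4*5/2 = 10 (symmetric covariance) = 14.
- Beta (a, b): 2.
- categorical on 5 outcomes (probabilities sum to 1): 5-1 = 4.
Total = 14 + 2 + 4 = 20.
Dimension = 20

20


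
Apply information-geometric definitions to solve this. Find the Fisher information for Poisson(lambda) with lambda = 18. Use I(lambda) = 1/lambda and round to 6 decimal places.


Fisher information for Poisson: I(lambda) = 1/lambda.
lambda = 18.
I(lambda) = 1/18 = 0.055556

0.055556


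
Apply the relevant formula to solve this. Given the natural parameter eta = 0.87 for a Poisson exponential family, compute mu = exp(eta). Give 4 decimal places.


Expectation parameter for Poisson exponential family:
mu = exp(eta).
eta = 0.87.
mu = exp(0.87) = 2.3869

2.3869


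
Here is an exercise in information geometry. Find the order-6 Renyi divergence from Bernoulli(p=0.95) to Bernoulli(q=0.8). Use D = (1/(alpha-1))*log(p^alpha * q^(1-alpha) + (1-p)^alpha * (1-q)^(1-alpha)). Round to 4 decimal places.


Renyi divergence of order alpha between Bernoulli distributions:
D = (1/(alpha-1))*log(p^alpha * q^(1-alpha) + (1-p)^alpha * (1-q)^(1-alpha)).
alpha = 6, p = 0.95, q = 0.8.
p^alpha * q^(1-alpha) = 0.95^6 * 0.8^-5 = 2.243322.
(1-p)^alpha * (1-q)^(1-alpha) = 0.05^6 * 0.2^-5 = 4.9e-05.
sum = 2.243322 + 4.9e-05 = 2.243371.
D = (1/5)*log(2.243371) = 0.1616

0.1616
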